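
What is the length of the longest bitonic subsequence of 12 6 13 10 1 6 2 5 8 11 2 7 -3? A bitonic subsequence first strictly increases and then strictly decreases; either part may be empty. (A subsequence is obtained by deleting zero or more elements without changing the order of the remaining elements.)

7

One longest bitonic subsequence is 12, 13, 10, 6, 5, 2, -3 (positions 1,3,4,6,8,11,13): it rises to 13 then falls. Length 7 is optimal.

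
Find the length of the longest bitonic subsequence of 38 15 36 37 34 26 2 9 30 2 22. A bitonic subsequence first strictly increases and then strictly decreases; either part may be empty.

One longest bitonic subsequence is 15, 36, 37, 34, 26, 9, 2 (positions 2,3,4,5,6,8,10): it rises to 37 then falls. Length 7 is optimal.

7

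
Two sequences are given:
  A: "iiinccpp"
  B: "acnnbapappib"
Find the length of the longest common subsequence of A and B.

Backtracking the LCS table gives one alignment: n (A4,B4) → p (A7,B9) → p (A8,B10).
So the longest common subsequence has length 3.

3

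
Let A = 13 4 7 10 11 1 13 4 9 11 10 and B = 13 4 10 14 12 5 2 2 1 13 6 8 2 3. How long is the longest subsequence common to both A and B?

5

A longest common subsequence is 13, 4, 10, 1, 13 (length 5); the LCS DP confirms no longer common subsequence exists.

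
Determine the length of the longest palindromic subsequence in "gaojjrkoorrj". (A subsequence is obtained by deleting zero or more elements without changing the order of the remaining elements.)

One longest palindromic subsequence is jroorj (positions 4,6,8,9,11,12); it reads the same forward and backward, and the interval DP gives dp[1][12] = 6.

6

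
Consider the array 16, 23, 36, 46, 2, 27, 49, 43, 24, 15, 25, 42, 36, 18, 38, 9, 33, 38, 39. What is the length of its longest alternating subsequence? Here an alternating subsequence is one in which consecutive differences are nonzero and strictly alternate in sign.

A longest alternating subsequence is 16, 23, 2, 27, 24, 42, 36, 38, 9, 33 (positions 1,2,5,6,9,12,13,15,16,17); its 9 consecutive differences strictly alternate in sign, and length 10 is optimal.

10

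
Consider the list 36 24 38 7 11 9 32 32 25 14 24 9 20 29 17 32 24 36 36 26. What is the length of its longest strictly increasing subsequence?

Let dp[i] be the longest increasing subsequence ending at position i. Then dp = [1, 1, 2, 1, 2, 2, 3, 3, 3, 3, 4, 2, 4, 5, 4, 6, 5, 7, 7, 6].
The maximum is 7; one witness is 7, 11, 14, 24, 29, 32, 36 at positions 4,5,10,11,14,16,18.

7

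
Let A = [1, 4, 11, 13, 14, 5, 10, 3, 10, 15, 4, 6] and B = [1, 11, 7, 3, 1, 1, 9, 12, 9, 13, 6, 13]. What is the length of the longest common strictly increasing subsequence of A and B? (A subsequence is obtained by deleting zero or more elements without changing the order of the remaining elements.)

A longest common strictly increasing subsequence is 1, 11, 13 (length 3); it appears in order in both A and B, and no longer such subsequence exists.

3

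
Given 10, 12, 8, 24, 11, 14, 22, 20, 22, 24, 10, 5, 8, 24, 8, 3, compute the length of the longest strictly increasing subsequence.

6

One longest increasing subsequence is 10, 12, 14, 20, 22, 24 (positions 1,2,6,8,9,10), of length 6; no longer one exists.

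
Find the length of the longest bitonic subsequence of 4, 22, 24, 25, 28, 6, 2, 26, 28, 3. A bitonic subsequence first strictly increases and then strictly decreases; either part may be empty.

One longest bitonic subsequence is 4, 22, 24, 25, 28, 26, 3 (positions 1,2,3,4,5,8,10): it rises to 28 then falls. Length 7 is optimal.

7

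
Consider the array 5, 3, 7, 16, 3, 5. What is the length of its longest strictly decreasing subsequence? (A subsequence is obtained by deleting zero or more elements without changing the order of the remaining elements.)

2

One longest decreasing subsequence is 5, 3 (positions 1,2), of length 2; no longer one exists.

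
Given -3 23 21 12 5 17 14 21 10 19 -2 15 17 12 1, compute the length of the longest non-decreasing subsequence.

5

One longest non-decreasing subsequence is -3, 12, 14, 15, 17 (positions 1,4,7,12,13), of length 5; no longer one exists.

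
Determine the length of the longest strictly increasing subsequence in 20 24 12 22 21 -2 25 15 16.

3

One longest increasing subsequence is 20, 24, 25 (positions 1,2,7), of length 3; no longer one exists.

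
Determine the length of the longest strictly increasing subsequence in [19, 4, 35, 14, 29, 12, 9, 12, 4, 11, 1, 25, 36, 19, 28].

5

Let dp[i] be the longest increasing subsequence ending at position i. Then dp = [1, 1, 2, 2, 3, 2, 2, 3, 1, 3, 1, 4, 5, 4, 5].
The maximum is 5; one witness is 4, 9, 12, 25, 36 at positions 2,7,8,12,13.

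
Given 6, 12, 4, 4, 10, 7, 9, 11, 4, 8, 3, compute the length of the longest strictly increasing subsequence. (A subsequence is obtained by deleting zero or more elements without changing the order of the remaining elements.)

4

Let dp[i] be the longest increasing subsequence ending at position i. Then dp = [1, 2, 1, 1, 2, 2, 3, 4, 1, 3, 1].
The maximum is 4; one witness is 6, 7, 9, 11 at positions 1,6,7,8.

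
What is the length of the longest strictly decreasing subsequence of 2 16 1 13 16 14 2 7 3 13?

One longest decreasing subsequence is 16, 13, 7, 3 (positions 2,4,8,9), of length 4; no longer one exists.

4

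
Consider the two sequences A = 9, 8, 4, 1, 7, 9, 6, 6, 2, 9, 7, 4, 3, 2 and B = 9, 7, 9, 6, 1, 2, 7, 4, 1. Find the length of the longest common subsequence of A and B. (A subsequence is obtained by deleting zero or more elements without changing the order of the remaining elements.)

A longest common subsequence is 9, 7, 9, 6, 2, 7, 4 (length 7); the LCS DP confirms no longer common subsequence exists.

7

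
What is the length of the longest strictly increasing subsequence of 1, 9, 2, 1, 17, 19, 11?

One longest increasing subsequence is 1, 9, 17, 19 (positions 1,2,5,6), of length 4; no longer one exists.

4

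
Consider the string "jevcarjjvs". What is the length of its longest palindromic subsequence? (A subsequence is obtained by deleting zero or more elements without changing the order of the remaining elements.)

4

One longest palindromic subsequence is vjjv (positions 3,7,8,9); it reads the same forward and backward, and the interval DP gives dp[1][10] = 4.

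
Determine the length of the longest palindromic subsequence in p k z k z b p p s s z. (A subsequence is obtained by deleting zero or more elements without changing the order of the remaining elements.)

5

One longest palindromic subsequence is pzkzp (positions 1,3,4,5,8); it reads the same forward and backward, and the interval DP gives dp[1][11] = 5.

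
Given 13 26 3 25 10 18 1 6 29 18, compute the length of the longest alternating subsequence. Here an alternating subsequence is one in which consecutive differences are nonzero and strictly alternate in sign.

Track the best alternating length ending on an up-step vs a down-step at each position: up/down = 1/1, 2/1, 1/3, 4/3, 4/5, 6/5, 1/7, 8/7, 8/1, 8/9.
The maximum over both is 9; one such subsequence is 13, 26, 3, 25, 10, 18, 1, 29, 18.

9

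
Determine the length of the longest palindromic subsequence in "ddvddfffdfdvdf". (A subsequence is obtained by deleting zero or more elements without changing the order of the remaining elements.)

One longest palindromic subsequence is dvddfffddvd (positions 2,3,4,5,6,7,8,9,11,12,13); it reads the same forward and backward, and the interval DP gives dp[1][14] = 11.

11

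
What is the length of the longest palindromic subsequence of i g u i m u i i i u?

Using dp[i][j] = 2 + dp[i+1][j−1] if the ends match, else max(dp[i+1][j], dp[i][j−1]):
dp[1][10] = 6. A witness is uiiiiu at positions 3,4,7,8,9,10.

6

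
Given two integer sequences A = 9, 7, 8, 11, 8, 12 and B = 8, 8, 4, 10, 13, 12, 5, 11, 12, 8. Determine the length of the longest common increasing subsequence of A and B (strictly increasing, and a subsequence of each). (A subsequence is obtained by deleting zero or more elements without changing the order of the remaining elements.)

3

A longest common strictly increasing subsequence is 8, 11, 12 (length 3); it appears in order in both A and B, and no longer such subsequence exists.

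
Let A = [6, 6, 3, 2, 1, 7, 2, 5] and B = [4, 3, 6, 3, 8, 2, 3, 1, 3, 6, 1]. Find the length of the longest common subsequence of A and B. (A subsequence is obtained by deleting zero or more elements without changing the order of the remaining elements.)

4

A longest common subsequence is 6, 3, 2, 1 (length 4); the LCS DP confirms no longer common subsequence exists.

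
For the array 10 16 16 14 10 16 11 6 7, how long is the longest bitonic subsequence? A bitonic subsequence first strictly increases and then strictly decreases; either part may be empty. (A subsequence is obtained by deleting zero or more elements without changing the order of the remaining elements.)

5

Let inc[i] be the LIS ending at i and dec[i] the longest strictly decreasing subsequence starting at i. inc = [1, 2, 2, 2, 1, 3, 2, 1, 2], dec = [2, 4, 4, 3, 2, 3, 2, 1, 1].
max_i inc[i]+dec[i]−1 = 5, with one witness 10, 16, 14, 11, 7.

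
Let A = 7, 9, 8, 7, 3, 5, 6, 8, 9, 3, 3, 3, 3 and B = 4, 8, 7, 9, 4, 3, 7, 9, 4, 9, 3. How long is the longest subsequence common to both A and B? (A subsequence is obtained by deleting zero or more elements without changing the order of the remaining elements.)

Backtracking the LCS table gives one alignment: 7 (A1,B3) → 9 (A2,B4) → 7 (A4,B7) → 9 (A9,B10) → 3 (A13,B11).
So the longest common subsequence has length 5.

5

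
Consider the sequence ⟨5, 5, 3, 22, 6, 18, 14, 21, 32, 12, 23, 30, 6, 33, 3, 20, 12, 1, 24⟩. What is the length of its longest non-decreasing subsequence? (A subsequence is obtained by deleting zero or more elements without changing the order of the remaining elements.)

8

Scanning left to right, the best length ending at each element is: 5→1, 5→2, 3→1, 22→3, 6→3, 18→4, 14→4, 21→5, 32→6, 12→4, 23→6, 30→7, 6→4, 33→8, 3→2, 20→5, 12→5, 1→1, 24→7.
So the longest non-decreasing subsequence has length 8, e.g. 5, 5, 6, 18, 21, 23, 30, 33.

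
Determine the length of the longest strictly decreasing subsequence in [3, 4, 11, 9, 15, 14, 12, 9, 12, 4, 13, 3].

6

Let dp[i] be the longest decreasing subsequence ending at position i. Then dp = [1, 1, 1, 2, 1, 2, 3, 4, 3, 5, 3, 6].
The maximum is 6; one witness is 15, 14, 12, 9, 4, 3 at positions 5,6,7,8,10,12.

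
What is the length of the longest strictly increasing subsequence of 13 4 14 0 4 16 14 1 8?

3

Let dp[i] be the longest increasing subsequence ending at position i. Then dp = [1, 1, 2, 1, 2, 3, 3, 2, 3].
The maximum is 3; one witness is 13, 14, 16 at positions 1,3,6.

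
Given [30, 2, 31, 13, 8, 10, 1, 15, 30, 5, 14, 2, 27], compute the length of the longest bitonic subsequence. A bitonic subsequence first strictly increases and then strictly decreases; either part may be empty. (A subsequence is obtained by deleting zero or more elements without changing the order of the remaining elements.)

7

Let inc[i] be the LIS ending at i and dec[i] the longest strictly decreasing subsequence starting at i. inc = [1, 1, 2, 2, 2, 3, 1, 4, 5, 2, 4, 2, 5], dec = [5, 2, 5, 4, 3, 3, 1, 3, 3, 2, 2, 1, 1].
max_i inc[i]+dec[i]−1 = 7, with one witness 2, 8, 10, 15, 30, 14, 2.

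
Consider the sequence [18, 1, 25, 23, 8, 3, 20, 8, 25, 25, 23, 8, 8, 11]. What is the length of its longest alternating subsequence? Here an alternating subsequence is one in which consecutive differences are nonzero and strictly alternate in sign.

Track the best alternating length ending on an up-step vs a down-step at each position: up/down = 1/1, 1/2, 3/1, 3/4, 3/4, 3/4, 5/4, 5/6, 7/1, 7/1, 7/8, 5/8, 5/8, 9/8.
The maximum over both is 9; one such subsequence is 18, 1, 25, 8, 20, 8, 25, 8, 11.

9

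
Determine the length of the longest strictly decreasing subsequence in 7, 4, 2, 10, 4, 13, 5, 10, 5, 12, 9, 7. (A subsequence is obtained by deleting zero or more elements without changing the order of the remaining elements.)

4

Let dp[i] be the longest decreasing subsequence ending at position i. Then dp = [1, 2, 3, 1, 2, 1, 2, 2, 3, 2, 3, 4].
The maximum is 4; one witness is 13, 10, 9, 7 at positions 6,8,11,12.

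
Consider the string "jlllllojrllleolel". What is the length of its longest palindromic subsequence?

11

Using dp[i][j] = 2 + dp[i+1][j−1] if the ends match, else max(dp[i+1][j], dp[i][j−1]):
dp[1][17] = 11. A witness is lllllrlllll at positions 2,3,4,5,6,9,10,11,12,15,17.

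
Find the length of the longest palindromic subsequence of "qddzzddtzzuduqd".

10

One longest palindromic subsequence is ddzzddzzdd (positions 2,3,4,5,6,7,9,10,12,15); it reads the same forward and backward, and the interval DP gives dp[1][15] = 10.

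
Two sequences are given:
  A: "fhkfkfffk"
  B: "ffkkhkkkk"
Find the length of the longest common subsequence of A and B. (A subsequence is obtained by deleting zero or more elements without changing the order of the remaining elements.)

Backtracking the LCS table gives one alignment: f (A1,B2) → h (A2,B5) → k (A3,B7) → k (A5,B8) → k (A9,B9).
So the longest common subsequence has length 5.

5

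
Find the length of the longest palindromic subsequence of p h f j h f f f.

4

One longest palindromic subsequence is ffff (positions 3,6,7,8); it reads the same forward and backward, and the interval DP gives dp[1][8] = 4.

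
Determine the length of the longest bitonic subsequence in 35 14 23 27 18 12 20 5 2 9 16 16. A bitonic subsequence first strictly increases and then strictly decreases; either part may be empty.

One longest bitonic subsequence is 14, 23, 27, 18, 12, 5, 2 (positions 2,3,4,5,6,8,9): it rises to 27 then falls. Length 7 is optimal.

7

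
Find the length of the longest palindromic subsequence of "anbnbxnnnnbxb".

Using dp[i][j] = 2 + dp[i+1][j−1] if the ends match, else max(dp[i+1][j], dp[i][j−1]):
dp[1][13] = 8. A witness is bxnnnnxb at positions 3,6,7,8,9,10,12,13.

8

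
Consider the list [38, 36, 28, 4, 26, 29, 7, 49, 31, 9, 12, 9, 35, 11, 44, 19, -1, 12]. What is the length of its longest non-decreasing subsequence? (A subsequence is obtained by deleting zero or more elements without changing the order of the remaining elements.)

6

Let dp[i] be the longest non-decreasing subsequence ending at position i. Then dp = [1, 1, 1, 1, 2, 3, 2, 4, 4, 3, 4, 4, 5, 5, 6, 6, 1, 6].
The maximum is 6; one witness is 4, 26, 29, 31, 35, 44 at positions 4,5,6,9,13,15.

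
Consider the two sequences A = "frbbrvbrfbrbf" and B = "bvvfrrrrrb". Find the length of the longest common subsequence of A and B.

Backtracking the LCS table gives one alignment: f (A1,B4) → r (A2,B6) → r (A5,B7) → r (A8,B8) → r (A11,B9) → b (A12,B10).
So the longest common subsequence has length 6.

6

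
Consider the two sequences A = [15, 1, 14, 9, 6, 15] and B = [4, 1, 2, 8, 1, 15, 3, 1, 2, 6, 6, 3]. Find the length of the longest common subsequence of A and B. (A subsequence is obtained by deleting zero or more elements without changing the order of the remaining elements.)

3

A longest common subsequence is 15, 1, 6 (length 3); the LCS DP confirms no longer common subsequence exists.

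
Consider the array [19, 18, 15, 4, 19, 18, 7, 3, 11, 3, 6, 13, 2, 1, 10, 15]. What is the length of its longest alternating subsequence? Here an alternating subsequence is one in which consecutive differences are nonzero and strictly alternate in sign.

9

A longest alternating subsequence is 19, 18, 19, 7, 11, 3, 6, 2, 10 (positions 1,2,5,7,9,10,11,13,15); its 8 consecutive differences strictly alternate in sign, and length 9 is optimal.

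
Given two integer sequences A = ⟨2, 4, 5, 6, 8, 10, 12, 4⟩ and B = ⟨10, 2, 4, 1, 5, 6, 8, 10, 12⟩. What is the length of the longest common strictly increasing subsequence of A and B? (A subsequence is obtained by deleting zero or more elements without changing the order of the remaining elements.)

A longest common strictly increasing subsequence is 2, 4, 5, 6, 8, 10, 12 (length 7); it appears in order in both A and B, and no longer such subsequence exists.

7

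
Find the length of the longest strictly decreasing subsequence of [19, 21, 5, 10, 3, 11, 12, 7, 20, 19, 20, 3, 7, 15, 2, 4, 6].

5

One longest decreasing subsequence is 19, 10, 7, 3, 2 (positions 1,4,8,12,15), of length 5; no longer one exists.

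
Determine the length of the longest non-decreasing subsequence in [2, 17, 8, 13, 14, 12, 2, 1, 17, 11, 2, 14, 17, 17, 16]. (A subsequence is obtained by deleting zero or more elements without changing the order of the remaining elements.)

7

Let dp[i] be the longest non-decreasing subsequence ending at position i. Then dp = [1, 2, 2, 3, 4, 3, 2, 1, 5, 3, 3, 5, 6, 7, 6].
The maximum is 7; one witness is 2, 8, 13, 14, 17, 17, 17 at positions 1,3,4,5,9,13,14.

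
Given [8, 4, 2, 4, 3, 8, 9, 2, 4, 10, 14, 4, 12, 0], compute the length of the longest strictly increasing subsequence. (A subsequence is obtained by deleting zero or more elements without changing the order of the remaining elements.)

6

Scanning left to right, the best length ending at each element is: 8→1, 4→1, 2→1, 4→2, 3→2, 8→3, 9→4, 2→1, 4→3, 10→5, 14→6, 4→3, 12→6, 0→1.
So the longest increasing subsequence has length 6, e.g. 2, 4, 8, 9, 10, 14.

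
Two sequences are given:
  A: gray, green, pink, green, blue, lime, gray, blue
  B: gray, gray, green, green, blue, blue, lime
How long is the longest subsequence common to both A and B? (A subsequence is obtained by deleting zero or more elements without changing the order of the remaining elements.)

5

Backtracking the LCS table gives one alignment: gray (A1,B2) → green (A2,B3) → green (A4,B4) → blue (A5,B6) → lime (A6,B7).
So the longest common subsequence has length 5.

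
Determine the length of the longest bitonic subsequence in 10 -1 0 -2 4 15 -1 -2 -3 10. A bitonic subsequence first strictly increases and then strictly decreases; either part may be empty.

One longest bitonic subsequence is -1, 0, 4, 15, -1, -2, -3 (positions 2,3,5,6,7,8,9): it rises to 15 then falls. Length 7 is optimal.

7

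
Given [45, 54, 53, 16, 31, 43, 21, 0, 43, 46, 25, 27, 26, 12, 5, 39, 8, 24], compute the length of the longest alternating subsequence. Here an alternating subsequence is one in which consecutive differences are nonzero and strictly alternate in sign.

Track the best alternating length ending on an up-step vs a down-step at each position: up/down = 1/1, 2/1, 2/3, 1/3, 4/3, 4/3, 4/5, 1/5, 6/3, 6/3, 6/7, 8/7, 8/9, 6/9, 6/9, 10/7, 10/11, 12/11.
The maximum over both is 12; one such subsequence is 45, 54, 16, 31, 21, 43, 25, 27, 26, 39, 8, 24.

12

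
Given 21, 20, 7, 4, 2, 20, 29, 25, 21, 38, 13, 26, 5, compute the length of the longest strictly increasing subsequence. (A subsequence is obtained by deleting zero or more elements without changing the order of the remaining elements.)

4

Let dp[i] be the longest increasing subsequence ending at position i. Then dp = [1, 1, 1, 1, 1, 2, 3, 3, 3, 4, 2, 4, 2].
The maximum is 4; one witness is 7, 20, 29, 38 at positions 3,6,7,10.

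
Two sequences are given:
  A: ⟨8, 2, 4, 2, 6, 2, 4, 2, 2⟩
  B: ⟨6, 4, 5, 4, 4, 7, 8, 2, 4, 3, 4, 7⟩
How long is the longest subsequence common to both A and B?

4

Backtracking the LCS table gives one alignment: 8 (A1,B7) → 2 (A2,B8) → 4 (A3,B9) → 4 (A7,B11).
So the longest common subsequence has length 4.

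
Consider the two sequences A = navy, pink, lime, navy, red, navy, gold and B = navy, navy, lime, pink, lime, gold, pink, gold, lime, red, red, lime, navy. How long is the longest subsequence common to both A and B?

A longest common subsequence is navy, pink, lime, red, navy (length 5); the LCS DP confirms no longer common subsequence exists.

5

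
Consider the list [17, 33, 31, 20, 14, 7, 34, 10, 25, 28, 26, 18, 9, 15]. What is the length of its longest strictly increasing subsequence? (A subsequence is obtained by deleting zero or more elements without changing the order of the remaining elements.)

4

One longest increasing subsequence is 17, 20, 25, 28 (positions 1,4,9,10), of length 4; no longer one exists.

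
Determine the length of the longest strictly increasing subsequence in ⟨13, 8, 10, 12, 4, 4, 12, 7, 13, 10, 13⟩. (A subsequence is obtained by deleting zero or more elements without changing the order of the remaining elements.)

Scanning left to right, the best length ending at each element is: 13→1, 8→1, 10→2, 12→3, 4→1, 4→1, 12→3, 7→2, 13→4, 10→3, 13→4.
So the longest increasing subsequence has length 4, e.g. 8, 10, 12, 13.

4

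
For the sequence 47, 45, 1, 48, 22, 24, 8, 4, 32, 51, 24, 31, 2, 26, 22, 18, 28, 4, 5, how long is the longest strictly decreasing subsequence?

8

One longest decreasing subsequence is 47, 45, 32, 31, 26, 22, 18, 4 (positions 1,2,9,12,14,15,16,18), of length 8; no longer one exists.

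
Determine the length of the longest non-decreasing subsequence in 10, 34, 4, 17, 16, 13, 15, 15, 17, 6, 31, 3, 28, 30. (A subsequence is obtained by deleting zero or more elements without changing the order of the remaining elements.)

7

Let dp[i] be the longest non-decreasing subsequence ending at position i. Then dp = [1, 2, 1, 2, 2, 2, 3, 4, 5, 2, 6, 1, 6, 7].
The maximum is 7; one witness is 10, 13, 15, 15, 17, 28, 30 at positions 1,6,7,8,9,13,14.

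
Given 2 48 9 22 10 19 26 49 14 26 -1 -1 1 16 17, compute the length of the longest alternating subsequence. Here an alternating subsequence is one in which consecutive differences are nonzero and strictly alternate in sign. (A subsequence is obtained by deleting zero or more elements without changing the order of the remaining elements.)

10

Track the best alternating length ending on an up-step vs a down-step at each position: up/down = 1/1, 2/1, 2/3, 4/3, 4/5, 6/5, 6/3, 6/1, 6/7, 8/7, 1/9, 1/9, 10/9, 10/9, 10/9.
The maximum over both is 10; one such subsequence is 2, 48, 9, 22, 10, 19, 14, 26, -1, 1.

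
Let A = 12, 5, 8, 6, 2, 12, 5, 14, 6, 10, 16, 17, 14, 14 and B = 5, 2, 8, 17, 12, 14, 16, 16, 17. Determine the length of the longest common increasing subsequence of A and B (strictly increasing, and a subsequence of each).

6

A longest common strictly increasing subsequence is 5, 8, 12, 14, 16, 17 (length 6); it appears in order in both A and B, and no longer such subsequence exists.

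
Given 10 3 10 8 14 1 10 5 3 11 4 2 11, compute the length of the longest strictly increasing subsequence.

Let dp[i] be the longest increasing subsequence ending at position i. Then dp = [1, 1, 2, 2, 3, 1, 3, 2, 2, 4, 3, 2, 4].
The maximum is 4; one witness is 3, 8, 10, 11 at positions 2,4,7,10.

4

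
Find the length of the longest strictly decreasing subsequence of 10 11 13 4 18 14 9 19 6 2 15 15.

Let dp[i] be the longest decreasing subsequence ending at position i. Then dp = [1, 1, 1, 2, 1, 2, 3, 1, 4, 5, 2, 2].
The maximum is 5; one witness is 18, 14, 9, 6, 2 at positions 5,6,7,9,10.

5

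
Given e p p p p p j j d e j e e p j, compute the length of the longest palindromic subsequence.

7

Using dp[i][j] = 2 + dp[i+1][j−1] if the ends match, else max(dp[i+1][j], dp[i][j−1]):
dp[1][15] = 7. A witness is epppppe at positions 1,2,3,4,5,6,13.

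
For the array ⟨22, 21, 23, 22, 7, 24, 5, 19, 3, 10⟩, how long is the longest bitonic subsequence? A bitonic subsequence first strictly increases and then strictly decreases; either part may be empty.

6

Let inc[i] be the LIS ending at i and dec[i] the longest strictly decreasing subsequence starting at i. inc = [1, 1, 2, 2, 1, 3, 1, 2, 1, 2], dec = [5, 4, 5, 4, 3, 3, 2, 2, 1, 1].
max_i inc[i]+dec[i]−1 = 6, with one witness 22, 23, 22, 7, 5, 3.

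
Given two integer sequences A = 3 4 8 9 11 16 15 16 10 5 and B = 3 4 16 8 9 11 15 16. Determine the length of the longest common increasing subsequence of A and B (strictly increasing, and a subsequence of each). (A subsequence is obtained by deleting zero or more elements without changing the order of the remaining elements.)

A longest common strictly increasing subsequence is 3, 4, 8, 9, 11, 15, 16 (length 7); it appears in order in both A and B, and no longer such subsequence exists.

7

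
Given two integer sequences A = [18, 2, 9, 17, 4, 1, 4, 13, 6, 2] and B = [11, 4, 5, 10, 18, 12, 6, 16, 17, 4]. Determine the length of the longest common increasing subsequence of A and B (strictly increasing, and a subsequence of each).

For each value that appears in both, track the longest common increasing run ending there.
The best achievable length is 2; one witness is 4, 6 (A-positions 5,9, B-positions 2,7).

2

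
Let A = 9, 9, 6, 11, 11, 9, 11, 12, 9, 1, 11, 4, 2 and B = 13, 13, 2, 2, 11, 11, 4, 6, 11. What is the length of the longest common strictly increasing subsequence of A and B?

A longest common strictly increasing subsequence is 6, 11 (length 2); it appears in order in both A and B, and no longer such subsequence exists.

2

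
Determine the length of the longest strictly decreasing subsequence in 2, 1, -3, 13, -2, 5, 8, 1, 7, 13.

3

Scanning left to right, the best length ending at each element is: 2→1, 1→2, -3→3, 13→1, -2→3, 5→2, 8→2, 1→3, 7→3, 13→1.
So the longest decreasing subsequence has length 3, e.g. 2, 1, -3.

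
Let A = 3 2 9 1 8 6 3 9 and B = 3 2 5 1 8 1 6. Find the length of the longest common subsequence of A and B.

A longest common subsequence is 3, 2, 1, 8, 6 (length 5); the LCS DP confirms no longer common subsequence exists.

5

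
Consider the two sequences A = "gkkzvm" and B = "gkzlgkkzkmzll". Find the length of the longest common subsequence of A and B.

5

Backtracking the LCS table gives one alignment: g (A1,B5) → k (A2,B6) → k (A3,B7) → z (A4,B8) → m (A6,B10).
So the longest common subsequence has length 5.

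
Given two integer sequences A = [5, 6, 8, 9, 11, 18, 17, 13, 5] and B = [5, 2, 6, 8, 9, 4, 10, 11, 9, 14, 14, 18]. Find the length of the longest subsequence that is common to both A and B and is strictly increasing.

6

A longest common strictly increasing subsequence is 5, 6, 8, 9, 11, 18 (length 6); it appears in order in both A and B, and no longer such subsequence exists.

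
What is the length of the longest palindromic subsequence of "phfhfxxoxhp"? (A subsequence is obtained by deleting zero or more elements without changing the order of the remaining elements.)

7

Using dp[i][j] = 2 + dp[i+1][j−1] if the ends match, else max(dp[i+1][j], dp[i][j−1]):
dp[1][11] = 7. A witness is phxoxhp at positions 1,2,6,8,9,10,11.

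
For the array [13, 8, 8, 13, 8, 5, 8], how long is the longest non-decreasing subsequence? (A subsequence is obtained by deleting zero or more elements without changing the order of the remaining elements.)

Scanning left to right, the best length ending at each element is: 13→1, 8→1, 8→2, 13→3, 8→3, 5→1, 8→4.
So the longest non-decreasing subsequence has length 4, e.g. 8, 8, 8, 8.

4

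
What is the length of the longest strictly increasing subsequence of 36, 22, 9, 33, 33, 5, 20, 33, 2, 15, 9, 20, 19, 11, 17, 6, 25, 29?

6

Scanning left to right, the best length ending at each element is: 36→1, 22→1, 9→1, 33→2, 33→2, 5→1, 20→2, 33→3, 2→1, 15→2, 9→2, 20→3, 19→3, 11→3, 17→4, 6→2, 25→5, 29→6.
So the longest increasing subsequence has length 6, e.g. 5, 9, 11, 17, 25, 29.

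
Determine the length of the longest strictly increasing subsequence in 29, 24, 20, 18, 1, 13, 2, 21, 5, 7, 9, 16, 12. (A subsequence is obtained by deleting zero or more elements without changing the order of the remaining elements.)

6

Let dp[i] be the longest increasing subsequence ending at position i. Then dp = [1, 1, 1, 1, 1, 2, 2, 3, 3, 4, 5, 6, 6].
The maximum is 6; one witness is 1, 2, 5, 7, 9, 16 at positions 5,7,9,10,11,12.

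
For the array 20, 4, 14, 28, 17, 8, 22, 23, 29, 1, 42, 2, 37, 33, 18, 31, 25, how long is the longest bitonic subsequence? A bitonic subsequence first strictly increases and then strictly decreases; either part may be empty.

11

One longest bitonic subsequence is 4, 14, 17, 22, 23, 29, 42, 37, 33, 31, 25 (positions 2,3,5,7,8,9,11,13,14,16,17): it rises to 42 then falls. Length 11 is optimal.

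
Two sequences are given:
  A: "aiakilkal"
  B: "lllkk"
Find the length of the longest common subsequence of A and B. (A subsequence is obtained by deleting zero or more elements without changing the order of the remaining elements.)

2

Backtracking the LCS table gives one alignment: k (A4,B4) → k (A7,B5).
So the longest common subsequence has length 2.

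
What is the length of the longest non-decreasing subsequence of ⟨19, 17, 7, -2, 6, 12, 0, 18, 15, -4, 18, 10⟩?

Let dp[i] be the longest non-decreasing subsequence ending at position i. Then dp = [1, 1, 1, 1, 2, 3, 2, 4, 4, 1, 5, 3].
The maximum is 5; one witness is -2, 6, 12, 18, 18 at positions 4,5,6,8,11.

5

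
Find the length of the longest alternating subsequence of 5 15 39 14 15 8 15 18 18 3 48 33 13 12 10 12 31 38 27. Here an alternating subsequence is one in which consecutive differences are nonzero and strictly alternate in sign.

A longest alternating subsequence is 5, 15, 14, 15, 8, 15, 3, 48, 13, 31, 27 (positions 1,2,4,5,6,7,10,11,13,17,19); its 10 consecutive differences strictly alternate in sign, and length 11 is optimal.

11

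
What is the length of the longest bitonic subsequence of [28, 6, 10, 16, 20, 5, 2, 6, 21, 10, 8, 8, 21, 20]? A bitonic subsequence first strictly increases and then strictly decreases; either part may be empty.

Let inc[i] be the LIS ending at i and dec[i] the longest strictly decreasing subsequence starting at i. inc = [1, 1, 2, 3, 4, 1, 1, 2, 5, 3, 3, 3, 5, 4], dec = [4, 3, 3, 3, 3, 2, 1, 1, 3, 2, 1, 1, 2, 1].
max_i inc[i]+dec[i]−1 = 7, with one witness 6, 10, 16, 20, 21, 10, 8.

7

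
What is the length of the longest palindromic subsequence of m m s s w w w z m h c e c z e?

One longest palindromic subsequence is zcecz (positions 8,11,12,13,14); it reads the same forward and backward, and the interval DP gives dp[1][15] = 5.

5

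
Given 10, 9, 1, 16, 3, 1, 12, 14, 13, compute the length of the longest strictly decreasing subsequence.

4

Let dp[i] be the longest decreasing subsequence ending at position i. Then dp = [1, 2, 3, 1, 3, 4, 2, 2, 3].
The maximum is 4; one witness is 10, 9, 3, 1 at positions 1,2,5,6.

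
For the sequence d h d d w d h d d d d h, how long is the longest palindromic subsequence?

Using dp[i][j] = 2 + dp[i+1][j−1] if the ends match, else max(dp[i+1][j], dp[i][j−1]):
dp[1][12] = 9. A witness is hdddddddh at positions 2,3,4,6,8,9,10,11,12.

9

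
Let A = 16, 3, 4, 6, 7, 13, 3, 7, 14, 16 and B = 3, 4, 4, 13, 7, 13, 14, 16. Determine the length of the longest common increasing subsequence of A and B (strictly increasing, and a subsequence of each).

6

A longest common strictly increasing subsequence is 3, 4, 7, 13, 14, 16 (length 6); it appears in order in both A and B, and no longer such subsequence exists.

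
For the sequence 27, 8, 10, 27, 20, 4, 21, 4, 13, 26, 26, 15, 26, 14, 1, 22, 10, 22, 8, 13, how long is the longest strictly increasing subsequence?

5

Scanning left to right, the best length ending at each element is: 27→1, 8→1, 10→2, 27→3, 20→3, 4→1, 21→4, 4→1, 13→3, 26→5, 26→5, 15→4, 26→5, 14→4, 1→1, 22→5, 10→2, 22→5, 8→2, 13→3.
So the longest increasing subsequence has length 5, e.g. 8, 10, 20, 21, 26.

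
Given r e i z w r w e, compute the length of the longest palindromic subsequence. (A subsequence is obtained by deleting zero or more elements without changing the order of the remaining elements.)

Using dp[i][j] = 2 + dp[i+1][j−1] if the ends match, else max(dp[i+1][j], dp[i][j−1]):
dp[1][8] = 5. A witness is ewrwe at positions 2,5,6,7,8.

5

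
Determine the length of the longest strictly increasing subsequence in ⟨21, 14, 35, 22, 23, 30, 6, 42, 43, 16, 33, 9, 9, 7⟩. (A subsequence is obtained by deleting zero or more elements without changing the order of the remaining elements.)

6

One longest increasing subsequence is 21, 22, 23, 30, 42, 43 (positions 1,4,5,6,8,9), of length 6; no longer one exists.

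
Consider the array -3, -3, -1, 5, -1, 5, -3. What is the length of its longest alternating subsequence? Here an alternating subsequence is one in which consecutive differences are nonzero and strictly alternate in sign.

Track the best alternating length ending on an up-step vs a down-step at each position: up/down = 1/1, 1/1, 2/1, 2/1, 2/3, 4/1, 1/5.
The maximum over both is 5; one such subsequence is -3, 5, -1, 5, -3.

5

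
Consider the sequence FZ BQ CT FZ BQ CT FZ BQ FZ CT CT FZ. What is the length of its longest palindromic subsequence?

9

One longest palindromic subsequence is FZ CT CT FZ BQ FZ CT CT FZ (positions 1,3,6,7,8,9,10,11,12); it reads the same forward and backward, and the interval DP gives dp[1][12] = 9.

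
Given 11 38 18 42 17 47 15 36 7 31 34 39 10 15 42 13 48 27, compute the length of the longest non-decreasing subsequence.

7

One longest non-decreasing subsequence is 11, 18, 31, 34, 39, 42, 48 (positions 1,3,10,11,12,15,17), of length 7; no longer one exists.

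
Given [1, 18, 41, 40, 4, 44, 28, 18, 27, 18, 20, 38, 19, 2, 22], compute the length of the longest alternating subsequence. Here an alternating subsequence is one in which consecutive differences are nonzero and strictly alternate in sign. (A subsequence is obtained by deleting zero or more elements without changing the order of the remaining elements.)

Track the best alternating length ending on an up-step vs a down-step at each position: up/down = 1/1, 2/1, 2/1, 2/3, 2/3, 4/1, 4/5, 4/5, 6/5, 4/7, 8/7, 8/5, 8/9, 2/9, 10/9.
The maximum over both is 10; one such subsequence is 1, 41, 40, 44, 18, 27, 18, 20, 19, 22.

10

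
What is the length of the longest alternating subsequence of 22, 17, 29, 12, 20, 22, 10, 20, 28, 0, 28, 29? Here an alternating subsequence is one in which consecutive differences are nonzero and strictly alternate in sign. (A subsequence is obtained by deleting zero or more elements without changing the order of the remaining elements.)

9

A longest alternating subsequence is 22, 17, 29, 12, 20, 10, 20, 0, 28 (positions 1,2,3,4,5,7,8,10,11); its 8 consecutive differences strictly alternate in sign, and length 9 is optimal.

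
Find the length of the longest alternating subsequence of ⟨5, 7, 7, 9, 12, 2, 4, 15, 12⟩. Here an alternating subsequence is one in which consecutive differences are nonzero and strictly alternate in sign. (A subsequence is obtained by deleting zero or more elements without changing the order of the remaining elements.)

5

A longest alternating subsequence is 5, 7, 2, 15, 12 (positions 1,2,6,8,9); its 4 consecutive differences strictly alternate in sign, and length 5 is optimal.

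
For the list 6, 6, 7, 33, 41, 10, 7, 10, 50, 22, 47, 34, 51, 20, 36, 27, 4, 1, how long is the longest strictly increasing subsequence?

6

One longest increasing subsequence is 6, 7, 33, 41, 50, 51 (positions 1,3,4,5,9,13), of length 6; no longer one exists.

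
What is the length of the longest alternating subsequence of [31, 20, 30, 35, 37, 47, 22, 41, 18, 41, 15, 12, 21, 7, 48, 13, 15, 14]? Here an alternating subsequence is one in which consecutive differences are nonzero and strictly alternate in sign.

Track the best alternating length ending on an up-step vs a down-step at each position: up/down = 1/1, 1/2, 3/2, 3/1, 3/1, 3/1, 3/4, 5/4, 1/6, 7/4, 1/8, 1/8, 9/8, 1/10, 11/1, 11/12, 13/12, 13/14.
The maximum over both is 14; one such subsequence is 31, 20, 30, 22, 41, 18, 41, 15, 21, 7, 48, 13, 15, 14.

14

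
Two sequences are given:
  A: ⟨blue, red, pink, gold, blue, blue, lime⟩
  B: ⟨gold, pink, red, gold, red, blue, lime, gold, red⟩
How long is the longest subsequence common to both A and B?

A longest common subsequence is red, gold, blue, lime (length 4); the LCS DP confirms no longer common subsequence exists.

4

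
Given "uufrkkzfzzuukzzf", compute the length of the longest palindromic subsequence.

One longest palindromic subsequence is fzzuuzzf (positions 3,7,9,11,12,14,15,16); it reads the same forward and backward, and the interval DP gives dp[1][16] = 8.

8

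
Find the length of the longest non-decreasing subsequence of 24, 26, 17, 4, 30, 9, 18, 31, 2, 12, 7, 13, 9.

Scanning left to right, the best length ending at each element is: 24→1, 26→2, 17→1, 4→1, 30→3, 9→2, 18→3, 31→4, 2→1, 12→3, 7→2, 13→4, 9→3.
So the longest non-decreasing subsequence has length 4, e.g. 24, 26, 30, 31.

4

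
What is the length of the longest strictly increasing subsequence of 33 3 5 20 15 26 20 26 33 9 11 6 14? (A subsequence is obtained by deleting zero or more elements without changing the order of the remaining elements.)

6

One longest increasing subsequence is 3, 5, 15, 20, 26, 33 (positions 2,3,5,7,8,9), of length 6; no longer one exists.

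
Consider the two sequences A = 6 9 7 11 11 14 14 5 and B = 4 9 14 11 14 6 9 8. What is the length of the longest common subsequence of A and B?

3

Backtracking the LCS table gives one alignment: 9 (A2,B2) → 11 (A5,B4) → 14 (A6,B5).
So the longest common subsequence has length 3.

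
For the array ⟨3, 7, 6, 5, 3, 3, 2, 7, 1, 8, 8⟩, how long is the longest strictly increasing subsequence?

Let dp[i] be the longest increasing subsequence ending at position i. Then dp = [1, 2, 2, 2, 1, 1, 1, 3, 1, 4, 4].
The maximum is 4; one witness is 3, 6, 7, 8 at positions 1,3,8,10.

4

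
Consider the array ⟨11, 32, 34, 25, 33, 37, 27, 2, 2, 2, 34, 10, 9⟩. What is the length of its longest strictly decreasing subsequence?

Scanning left to right, the best length ending at each element is: 11→1, 32→1, 34→1, 25→2, 33→2, 37→1, 27→3, 2→4, 2→4, 2→4, 34→2, 10→4, 9→5.
So the longest decreasing subsequence has length 5, e.g. 34, 33, 27, 10, 9.

5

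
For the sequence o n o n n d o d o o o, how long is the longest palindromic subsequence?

7

Using dp[i][j] = 2 + dp[i+1][j−1] if the ends match, else max(dp[i+1][j], dp[i][j−1]):
dp[1][11] = 7. A witness is ooodooo at positions 1,3,7,8,9,10,11.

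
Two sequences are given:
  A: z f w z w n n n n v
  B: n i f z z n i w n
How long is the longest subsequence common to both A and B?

Backtracking the LCS table gives one alignment: z (A1,B4) → z (A4,B5) → w (A5,B8) → n (A9,B9).
So the longest common subsequence has length 4.

4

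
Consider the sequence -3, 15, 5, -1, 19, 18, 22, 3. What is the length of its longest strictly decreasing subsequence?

3

Let dp[i] be the longest decreasing subsequence ending at position i. Then dp = [1, 1, 2, 3, 1, 2, 1, 3].
The maximum is 3; one witness is 15, 5, -1 at positions 2,3,4.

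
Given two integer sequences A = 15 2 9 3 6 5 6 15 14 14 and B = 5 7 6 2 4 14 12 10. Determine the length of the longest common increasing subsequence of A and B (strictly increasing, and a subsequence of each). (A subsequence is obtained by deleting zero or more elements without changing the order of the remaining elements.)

For each value that appears in both, track the longest common increasing run ending there.
The best achievable length is 3; one witness is 5, 6, 14 (A-positions 6,7,9, B-positions 1,3,6).

3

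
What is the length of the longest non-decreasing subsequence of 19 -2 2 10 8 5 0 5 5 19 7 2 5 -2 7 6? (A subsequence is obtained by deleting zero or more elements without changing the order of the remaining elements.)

One longest non-decreasing subsequence is -2, 2, 5, 5, 5, 7, 7 (positions 2,3,6,8,9,11,15), of length 7; no longer one exists.

7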